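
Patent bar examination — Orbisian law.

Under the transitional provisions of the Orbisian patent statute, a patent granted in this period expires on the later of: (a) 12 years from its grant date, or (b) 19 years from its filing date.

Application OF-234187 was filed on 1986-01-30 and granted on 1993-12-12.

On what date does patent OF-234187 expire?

(a) grant + 12 years → 12 December 2005.
(b) filing + 19 years → 30 January 2005.
Later of the two: 12 December 2005.

December 12, 2005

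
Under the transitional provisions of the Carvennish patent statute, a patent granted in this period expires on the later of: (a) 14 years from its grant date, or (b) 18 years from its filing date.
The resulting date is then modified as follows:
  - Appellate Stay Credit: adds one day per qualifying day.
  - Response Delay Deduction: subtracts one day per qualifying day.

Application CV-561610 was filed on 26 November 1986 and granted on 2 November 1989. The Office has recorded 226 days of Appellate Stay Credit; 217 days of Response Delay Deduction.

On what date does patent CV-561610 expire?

(a) grant + 14 years → 2 November 2003.
(b) filing + 18 years → 26 November 2004.
Later of the two: 26 November 2004.
Appellate Stay Credit: +226 days → 10 July 2005.
Response Delay Deduction: −217 days → 5 December 2004.

2004-12-05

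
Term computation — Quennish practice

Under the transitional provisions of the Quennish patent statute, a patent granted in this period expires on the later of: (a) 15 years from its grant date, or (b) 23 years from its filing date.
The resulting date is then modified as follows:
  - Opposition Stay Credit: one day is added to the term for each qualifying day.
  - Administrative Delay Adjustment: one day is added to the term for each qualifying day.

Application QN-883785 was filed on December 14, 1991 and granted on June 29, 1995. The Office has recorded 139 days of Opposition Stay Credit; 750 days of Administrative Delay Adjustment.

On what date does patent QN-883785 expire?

(a) grant + 15 years → 29 June 2010.
(b) filing + 23 years → 14 December 2014.
Later of the two: 14 December 2014.
Opposition Stay Credit: +139 days → 2 May 2015.
Administrative Delay Adjustment: +750 days → 21 May 2017.

May 21, 2017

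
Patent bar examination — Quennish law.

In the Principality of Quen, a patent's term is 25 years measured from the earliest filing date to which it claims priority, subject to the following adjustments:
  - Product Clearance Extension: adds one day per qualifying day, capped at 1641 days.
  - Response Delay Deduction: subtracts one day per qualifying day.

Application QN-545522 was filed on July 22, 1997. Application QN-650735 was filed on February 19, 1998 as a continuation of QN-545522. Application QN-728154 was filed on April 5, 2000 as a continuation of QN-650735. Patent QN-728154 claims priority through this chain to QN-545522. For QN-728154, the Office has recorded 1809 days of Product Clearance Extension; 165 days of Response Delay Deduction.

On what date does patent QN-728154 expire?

August 6, 2026

Earliest priority filing: 22 July 1997.
Base term: 22 July 1997 + 25 years → 22 July 2022.
Product Clearance Extension: 1809 days claimed exceeds the 1641-day cap, so +1641 days → 18 January 2027.
Response Delay Deduction: −165 days → 6 August 2026.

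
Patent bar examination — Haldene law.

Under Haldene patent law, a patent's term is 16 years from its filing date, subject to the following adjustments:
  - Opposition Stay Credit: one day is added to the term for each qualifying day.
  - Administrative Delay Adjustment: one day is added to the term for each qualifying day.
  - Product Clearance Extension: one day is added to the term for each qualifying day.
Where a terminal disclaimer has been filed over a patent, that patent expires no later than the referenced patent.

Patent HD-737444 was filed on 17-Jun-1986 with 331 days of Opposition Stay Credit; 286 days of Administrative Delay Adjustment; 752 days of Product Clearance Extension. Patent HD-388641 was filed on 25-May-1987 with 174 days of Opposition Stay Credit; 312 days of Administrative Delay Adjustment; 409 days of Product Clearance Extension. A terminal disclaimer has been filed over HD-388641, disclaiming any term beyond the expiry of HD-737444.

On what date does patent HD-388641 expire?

2005-11-05

Natural term of HD-388641:
  Base: filing + 16 years → 25 May 2003.
  Opposition Stay Credit: +174 days → 15 November 2003.
  Administrative Delay Adjustment: +312 days → 22 September 2004.
  Product Clearance Extension: +409 days → 5 November 2005.
Expiry of referenced patent HD-737444:
  Base: filing + 16 years → 17 June 2002.
  Opposition Stay Credit: +331 days → 14 May 2003.
  Administrative Delay Adjustment: +286 days → 24 February 2004.
  Product Clearance Extension: +752 days → 17 March 2006.
Terminal disclaimer: HD-388641 expires on the earlier of 5 November 2005 and 17 March 2006.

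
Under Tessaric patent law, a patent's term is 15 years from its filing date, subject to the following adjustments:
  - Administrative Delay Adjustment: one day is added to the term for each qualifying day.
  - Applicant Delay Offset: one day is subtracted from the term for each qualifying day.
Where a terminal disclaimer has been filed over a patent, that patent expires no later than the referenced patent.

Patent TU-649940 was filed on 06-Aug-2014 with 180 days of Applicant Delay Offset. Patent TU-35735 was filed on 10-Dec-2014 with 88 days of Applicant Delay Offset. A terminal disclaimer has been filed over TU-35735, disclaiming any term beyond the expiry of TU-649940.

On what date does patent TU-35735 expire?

Natural term of TU-35735:
  Base: filing + 15 years → 10 December 2029.
  Applicant Delay Offset: −88 days → 13 September 2029.
Expiry of referenced patent TU-649940:
  Base: filing + 15 years → 6 August 2029.
  Applicant Delay Offset: −180 days → 7 February 2029.
Terminal disclaimer: TU-35735 expires on the earlier of 13 September 2029 and 7 February 2029.

February 7, 2029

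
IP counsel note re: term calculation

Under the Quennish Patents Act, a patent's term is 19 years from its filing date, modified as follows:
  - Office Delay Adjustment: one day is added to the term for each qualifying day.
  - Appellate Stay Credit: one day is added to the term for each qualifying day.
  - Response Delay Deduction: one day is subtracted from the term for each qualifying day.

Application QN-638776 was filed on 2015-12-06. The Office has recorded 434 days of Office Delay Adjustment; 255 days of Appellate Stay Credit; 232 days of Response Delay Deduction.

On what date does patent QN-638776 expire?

March 7, 2036

Base term: filing date + 19 years → 6 December 2034.
Office Delay Adjustment: +434 days → 13 February 2036.
Appellate Stay Credit: +255 days → 25 October 2036.
Response Delay Deduction: −232 days → 7 March 2036.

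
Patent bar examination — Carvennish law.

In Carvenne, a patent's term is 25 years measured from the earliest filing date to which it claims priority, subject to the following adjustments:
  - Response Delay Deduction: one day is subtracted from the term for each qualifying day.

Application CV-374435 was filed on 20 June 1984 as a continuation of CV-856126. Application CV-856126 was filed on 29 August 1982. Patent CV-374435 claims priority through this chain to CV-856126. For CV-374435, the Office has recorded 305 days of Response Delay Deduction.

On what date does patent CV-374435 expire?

2006-10-28

Earliest priority filing: 29 August 1982.
Base term: 29 August 1982 + 25 years → 29 August 2007.
Response Delay Deduction: −305 days → 28 October 2006.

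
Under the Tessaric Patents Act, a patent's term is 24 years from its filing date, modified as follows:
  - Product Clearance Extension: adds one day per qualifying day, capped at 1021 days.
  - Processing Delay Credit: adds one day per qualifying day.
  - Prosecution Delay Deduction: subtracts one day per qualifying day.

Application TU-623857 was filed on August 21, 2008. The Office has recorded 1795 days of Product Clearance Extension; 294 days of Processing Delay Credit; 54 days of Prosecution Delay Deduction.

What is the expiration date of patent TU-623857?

Base term: filing date + 24 years → 21 August 2032.
Product Clearance Extension: 1795 days claimed exceeds the 1021-day cap, so +1021 days → 8 June 2035.
Processing Delay Credit: +294 days → 28 March 2036.
Prosecution Delay Deduction: −54 days → 3 February 2036.

2036-02-03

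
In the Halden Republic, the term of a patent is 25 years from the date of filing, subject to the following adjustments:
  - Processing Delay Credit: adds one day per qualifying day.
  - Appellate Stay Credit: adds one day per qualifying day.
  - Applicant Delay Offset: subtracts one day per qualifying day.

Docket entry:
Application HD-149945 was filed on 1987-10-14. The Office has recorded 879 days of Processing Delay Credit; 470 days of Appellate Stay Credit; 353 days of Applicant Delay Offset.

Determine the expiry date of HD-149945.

July 7, 2015

Base term: filing date + 25 years → 14 October 2012.
Processing Delay Credit: +879 days → 12 March 2015.
Appellate Stay Credit: +470 days → 24 June 2016.
Applicant Delay Offset: −353 days → 7 July 2015.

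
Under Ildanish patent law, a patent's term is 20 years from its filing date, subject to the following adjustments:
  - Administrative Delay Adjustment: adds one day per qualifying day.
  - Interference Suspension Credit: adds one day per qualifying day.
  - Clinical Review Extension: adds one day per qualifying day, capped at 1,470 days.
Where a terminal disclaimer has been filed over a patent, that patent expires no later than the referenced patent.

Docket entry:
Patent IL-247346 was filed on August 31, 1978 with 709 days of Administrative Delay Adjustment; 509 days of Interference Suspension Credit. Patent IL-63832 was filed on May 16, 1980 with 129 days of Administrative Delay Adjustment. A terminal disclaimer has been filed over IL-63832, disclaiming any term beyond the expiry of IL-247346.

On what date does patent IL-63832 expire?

September 22, 2000

Natural term of IL-63832:
  Base: filing + 20 years → 16 May 2000.
  Administrative Delay Adjustment: +129 days → 22 September 2000.
Expiry of referenced patent IL-247346:
  Base: filing + 20 years → 31 August 1998.
  Administrative Delay Adjustment: +709 days → 9 August 2000.
  Interference Suspension Credit: +509 days → 31 December 2001.
Terminal disclaimer: IL-63832 expires on the earlier of 22 September 2000 and 31 December 2001.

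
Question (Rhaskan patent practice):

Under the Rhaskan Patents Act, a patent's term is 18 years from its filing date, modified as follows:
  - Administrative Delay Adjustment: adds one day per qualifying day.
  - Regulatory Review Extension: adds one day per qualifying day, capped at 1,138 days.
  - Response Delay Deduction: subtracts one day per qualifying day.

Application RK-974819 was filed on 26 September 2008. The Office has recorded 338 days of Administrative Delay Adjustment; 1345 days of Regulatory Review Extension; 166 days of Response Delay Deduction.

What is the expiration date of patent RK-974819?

2030-04-28

Base term: filing date + 18 years → 26 September 2026.
Administrative Delay Adjustment: +338 days → 30 August 2027.
Regulatory Review Extension: 1345 days claimed exceeds the 1138-day cap, so +1138 days → 11 October 2030.
Response Delay Deduction: −166 days → 28 April 2030.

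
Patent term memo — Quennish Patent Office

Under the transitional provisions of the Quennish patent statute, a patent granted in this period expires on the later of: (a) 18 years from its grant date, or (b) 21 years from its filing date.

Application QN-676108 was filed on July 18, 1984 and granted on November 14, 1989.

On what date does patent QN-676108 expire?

(a) grant + 18 years → 14 November 2007.
(b) filing + 21 years → 18 July 2005.
Later of the two: 14 November 2007.

2007-11-14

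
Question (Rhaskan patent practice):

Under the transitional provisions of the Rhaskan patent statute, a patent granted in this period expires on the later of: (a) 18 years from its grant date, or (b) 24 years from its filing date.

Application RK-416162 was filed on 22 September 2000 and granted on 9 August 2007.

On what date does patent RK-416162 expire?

August 9, 2025

(a) grant + 18 years → 9 August 2025.
(b) filing + 24 years → 22 September 2024.
Later of the two: 9 August 2025.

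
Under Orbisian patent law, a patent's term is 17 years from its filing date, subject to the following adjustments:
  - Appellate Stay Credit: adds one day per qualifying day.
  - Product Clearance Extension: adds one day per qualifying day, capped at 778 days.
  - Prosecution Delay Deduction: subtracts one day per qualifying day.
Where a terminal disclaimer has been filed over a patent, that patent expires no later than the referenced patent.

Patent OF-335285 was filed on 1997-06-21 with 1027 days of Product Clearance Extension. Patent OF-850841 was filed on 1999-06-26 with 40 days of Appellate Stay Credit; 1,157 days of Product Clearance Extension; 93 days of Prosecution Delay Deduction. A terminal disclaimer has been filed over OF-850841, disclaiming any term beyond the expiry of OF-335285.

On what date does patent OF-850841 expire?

2016-08-07

Natural term of OF-850841:
  Base: filing + 17 years → 26 June 2016.
  Appellate Stay Credit: +40 days → 5 August 2016.
  Product Clearance Extension: 1157 days claimed exceeds the 778-day cap, so +778 days → 22 September 2018.
  Prosecution Delay Deduction: −93 days → 21 June 2018.
Expiry of referenced patent OF-335285:
  Base: filing + 17 years → 21 June 2014.
  Product Clearance Extension: 1027 days claimed exceeds the 778-day cap, so +778 days → 7 August 2016.
Terminal disclaimer: OF-850841 expires on the earlier of 21 June 2018 and 7 August 2016.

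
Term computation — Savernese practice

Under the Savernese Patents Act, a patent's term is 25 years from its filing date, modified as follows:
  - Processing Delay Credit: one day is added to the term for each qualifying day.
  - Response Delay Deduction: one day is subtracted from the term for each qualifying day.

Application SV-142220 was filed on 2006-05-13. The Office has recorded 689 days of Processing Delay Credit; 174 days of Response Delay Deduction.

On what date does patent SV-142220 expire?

October 9, 2032

Base term: filing date + 25 years → 13 May 2031.
Processing Delay Credit: +689 days → 1 April 2033.
Response Delay Deduction: −174 days → 9 October 2032.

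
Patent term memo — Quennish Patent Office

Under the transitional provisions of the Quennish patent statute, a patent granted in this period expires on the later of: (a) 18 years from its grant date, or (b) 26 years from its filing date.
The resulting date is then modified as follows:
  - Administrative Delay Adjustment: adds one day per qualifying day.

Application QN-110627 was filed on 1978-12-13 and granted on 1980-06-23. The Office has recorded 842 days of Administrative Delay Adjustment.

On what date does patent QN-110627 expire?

2007-04-04

(a) grant + 18 years → 23 June 1998.
(b) filing + 26 years → 13 December 2004.
Later of the two: 13 December 2004.
Administrative Delay Adjustment: +842 days → 4 April 2007.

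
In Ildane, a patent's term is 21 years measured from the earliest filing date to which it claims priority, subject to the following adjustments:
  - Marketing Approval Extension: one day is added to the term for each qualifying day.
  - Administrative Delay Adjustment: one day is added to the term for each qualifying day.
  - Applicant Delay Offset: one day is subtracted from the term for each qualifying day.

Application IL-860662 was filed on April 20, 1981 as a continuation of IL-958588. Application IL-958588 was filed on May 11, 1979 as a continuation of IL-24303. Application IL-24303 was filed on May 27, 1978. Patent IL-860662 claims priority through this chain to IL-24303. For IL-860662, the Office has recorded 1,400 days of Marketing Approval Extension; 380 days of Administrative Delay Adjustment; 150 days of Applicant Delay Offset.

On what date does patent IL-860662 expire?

November 12, 2003

Earliest priority filing: 27 May 1978.
Base term: 27 May 1978 + 21 years → 27 May 1999.
Marketing Approval Extension: +1400 days → 27 March 2003.
Administrative Delay Adjustment: +380 days → 10 April 2004.
Applicant Delay Offset: −150 days → 12 November 2003.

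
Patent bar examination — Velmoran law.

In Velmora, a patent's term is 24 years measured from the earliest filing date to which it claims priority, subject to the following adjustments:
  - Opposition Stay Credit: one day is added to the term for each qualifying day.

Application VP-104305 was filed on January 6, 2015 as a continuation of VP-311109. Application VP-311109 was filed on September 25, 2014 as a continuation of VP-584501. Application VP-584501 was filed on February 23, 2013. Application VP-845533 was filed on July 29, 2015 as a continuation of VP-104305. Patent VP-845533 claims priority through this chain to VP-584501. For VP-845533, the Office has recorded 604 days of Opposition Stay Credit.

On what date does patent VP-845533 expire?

Earliest priority filing: 23 February 2013.
Base term: 23 February 2013 + 24 years → 23 February 2037.
Opposition Stay Credit: +604 days → 20 October 2038.

October 20, 2038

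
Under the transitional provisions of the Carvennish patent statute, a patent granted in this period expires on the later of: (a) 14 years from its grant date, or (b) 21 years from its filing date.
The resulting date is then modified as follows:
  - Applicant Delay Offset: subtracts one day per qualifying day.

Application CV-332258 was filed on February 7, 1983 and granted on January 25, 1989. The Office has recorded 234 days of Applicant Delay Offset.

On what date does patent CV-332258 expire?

(a) grant + 14 years → 25 January 2003.
(b) filing + 21 years → 7 February 2004.
Later of the two: 7 February 2004.
Applicant Delay Offset: −234 days → 18 June 2003.

June 18, 2003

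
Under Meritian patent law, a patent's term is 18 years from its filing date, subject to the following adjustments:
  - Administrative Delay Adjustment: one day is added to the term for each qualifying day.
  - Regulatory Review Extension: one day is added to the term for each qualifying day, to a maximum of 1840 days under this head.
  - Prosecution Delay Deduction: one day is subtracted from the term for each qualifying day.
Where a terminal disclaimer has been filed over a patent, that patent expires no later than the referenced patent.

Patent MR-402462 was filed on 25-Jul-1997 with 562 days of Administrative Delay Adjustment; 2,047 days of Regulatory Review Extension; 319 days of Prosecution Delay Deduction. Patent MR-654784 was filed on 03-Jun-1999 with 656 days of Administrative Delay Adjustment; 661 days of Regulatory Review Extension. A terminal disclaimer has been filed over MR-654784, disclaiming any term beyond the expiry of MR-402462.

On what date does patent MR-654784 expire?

January 10, 2021

Natural term of MR-654784:
  Base: filing + 18 years → 3 June 2017.
  Administrative Delay Adjustment: +656 days → 21 March 2019.
  Regulatory Review Extension: 661 days (within the 1840-day cap) → +661 days → 10 January 2021.
Expiry of referenced patent MR-402462:
  Base: filing + 18 years → 25 July 2015.
  Administrative Delay Adjustment: +562 days → 6 February 2017.
  Regulatory Review Extension: 2047 days claimed exceeds the 1840-day cap, so +1840 days → 20 February 2022.
  Prosecution Delay Deduction: −319 days → 7 April 2021.
Terminal disclaimer: MR-654784 expires on the earlier of 10 January 2021 and 7 April 2021.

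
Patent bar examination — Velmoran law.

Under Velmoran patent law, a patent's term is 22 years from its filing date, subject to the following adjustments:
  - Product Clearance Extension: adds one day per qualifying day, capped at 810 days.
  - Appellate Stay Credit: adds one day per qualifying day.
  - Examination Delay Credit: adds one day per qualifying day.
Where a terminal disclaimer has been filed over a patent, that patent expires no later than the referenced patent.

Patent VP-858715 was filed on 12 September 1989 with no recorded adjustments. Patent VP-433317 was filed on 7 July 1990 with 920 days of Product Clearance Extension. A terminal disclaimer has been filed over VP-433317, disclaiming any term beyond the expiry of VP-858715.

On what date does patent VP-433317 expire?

Natural term of VP-433317:
  Base: filing + 22 years → 7 July 2012.
  Product Clearance Extension: 920 days claimed exceeds the 810-day cap, so +810 days → 25 September 2014.
Expiry of referenced patent VP-858715:
  Base: filing + 22 years → 12 September 2011.
Terminal disclaimer: VP-433317 expires on the earlier of 25 September 2014 and 12 September 2011.

2011-09-12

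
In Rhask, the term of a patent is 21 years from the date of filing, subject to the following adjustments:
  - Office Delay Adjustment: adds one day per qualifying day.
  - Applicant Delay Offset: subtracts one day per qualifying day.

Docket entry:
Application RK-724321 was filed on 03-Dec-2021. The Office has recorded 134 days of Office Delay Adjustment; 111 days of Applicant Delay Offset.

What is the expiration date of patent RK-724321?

2042-12-26

Base term: filing date + 21 years → 3 December 2042.
Office Delay Adjustment: +134 days → 16 April 2043.
Applicant Delay Offset: −111 days → 26 December 2042.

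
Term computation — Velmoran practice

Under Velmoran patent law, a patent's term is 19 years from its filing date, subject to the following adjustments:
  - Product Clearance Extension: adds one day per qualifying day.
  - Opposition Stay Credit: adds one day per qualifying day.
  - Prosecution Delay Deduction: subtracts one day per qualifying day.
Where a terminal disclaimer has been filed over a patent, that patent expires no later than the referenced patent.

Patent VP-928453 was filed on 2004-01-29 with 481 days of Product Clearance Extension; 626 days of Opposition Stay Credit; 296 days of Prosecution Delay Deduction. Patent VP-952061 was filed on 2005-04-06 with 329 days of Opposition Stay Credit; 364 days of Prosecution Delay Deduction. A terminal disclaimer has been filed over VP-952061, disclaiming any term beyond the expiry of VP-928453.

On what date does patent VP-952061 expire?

Natural term of VP-952061:
  Base: filing + 19 years → 6 April 2024.
  Opposition Stay Credit: +329 days → 1 March 2025.
  Prosecution Delay Deduction: −364 days → 2 March 2024.
Expiry of referenced patent VP-928453:
  Base: filing + 19 years → 29 January 2023.
  Product Clearance Extension: +481 days → 24 May 2024.
  Opposition Stay Credit: +626 days → 9 February 2026.
  Prosecution Delay Deduction: −296 days → 19 April 2025.
Terminal disclaimer: VP-952061 expires on the earlier of 2 March 2024 and 19 April 2025.

March 2, 2024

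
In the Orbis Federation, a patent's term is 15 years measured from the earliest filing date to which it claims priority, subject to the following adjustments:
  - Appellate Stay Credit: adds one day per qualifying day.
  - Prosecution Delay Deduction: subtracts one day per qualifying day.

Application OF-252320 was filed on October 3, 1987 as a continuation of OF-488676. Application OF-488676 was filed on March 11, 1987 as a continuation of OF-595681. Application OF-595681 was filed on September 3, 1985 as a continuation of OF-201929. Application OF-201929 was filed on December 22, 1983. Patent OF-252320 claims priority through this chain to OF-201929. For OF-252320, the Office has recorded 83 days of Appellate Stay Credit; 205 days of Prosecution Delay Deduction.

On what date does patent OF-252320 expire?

August 22, 1998

Earliest priority filing: 22 December 1983.
Base term: 22 December 1983 + 15 years → 22 December 1998.
Appellate Stay Credit: +83 days → 15 March 1999.
Prosecution Delay Deduction: −205 days → 22 August 1998.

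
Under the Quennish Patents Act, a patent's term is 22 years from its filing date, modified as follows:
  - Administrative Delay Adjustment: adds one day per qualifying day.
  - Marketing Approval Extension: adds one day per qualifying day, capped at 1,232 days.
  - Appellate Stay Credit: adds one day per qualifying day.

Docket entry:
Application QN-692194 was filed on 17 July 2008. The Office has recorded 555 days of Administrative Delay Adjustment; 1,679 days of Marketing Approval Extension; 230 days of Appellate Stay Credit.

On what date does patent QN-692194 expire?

Base term: filing date + 22 years → 17 July 2030.
Administrative Delay Adjustment: +555 days → 23 January 2032.
Marketing Approval Extension: 1679 days claimed exceeds the 1232-day cap, so +1232 days → 8 June 2035.
Appellate Stay Credit: +230 days → 24 January 2036.

2036-01-24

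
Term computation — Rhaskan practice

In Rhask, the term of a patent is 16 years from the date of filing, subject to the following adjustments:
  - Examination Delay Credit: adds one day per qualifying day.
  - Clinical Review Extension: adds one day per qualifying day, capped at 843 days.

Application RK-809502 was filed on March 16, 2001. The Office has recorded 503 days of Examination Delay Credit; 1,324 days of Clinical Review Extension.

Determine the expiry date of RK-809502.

November 21, 2020

Base term: filing date + 16 years → 16 March 2017.
Examination Delay Credit: +503 days → 1 August 2018.
Clinical Review Extension: 1324 days claimed exceeds the 843-day cap, so +843 days → 21 November 2020.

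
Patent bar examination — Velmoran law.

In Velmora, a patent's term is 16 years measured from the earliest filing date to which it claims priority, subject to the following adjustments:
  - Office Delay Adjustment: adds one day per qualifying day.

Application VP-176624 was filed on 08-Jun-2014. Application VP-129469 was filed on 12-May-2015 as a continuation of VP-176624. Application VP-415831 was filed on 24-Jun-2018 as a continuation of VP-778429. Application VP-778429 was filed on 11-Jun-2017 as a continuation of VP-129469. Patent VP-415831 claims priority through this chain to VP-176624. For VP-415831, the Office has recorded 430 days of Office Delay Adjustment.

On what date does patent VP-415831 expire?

Earliest priority filing: 8 June 2014.
Base term: 8 June 2014 + 16 years → 8 June 2030.
Office Delay Adjustment: +430 days → 12 August 2031.

August 12, 2031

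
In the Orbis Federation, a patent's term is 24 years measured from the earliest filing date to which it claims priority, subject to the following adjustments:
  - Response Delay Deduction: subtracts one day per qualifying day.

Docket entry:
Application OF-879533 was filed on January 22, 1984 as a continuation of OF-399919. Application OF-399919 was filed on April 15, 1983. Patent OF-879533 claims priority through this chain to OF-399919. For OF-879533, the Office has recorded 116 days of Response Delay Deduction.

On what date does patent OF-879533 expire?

2006-12-20

Earliest priority filing: 15 April 1983.
Base term: 15 April 1983 + 24 years → 15 April 2007.
Response Delay Deduction: −116 days → 20 December 2006.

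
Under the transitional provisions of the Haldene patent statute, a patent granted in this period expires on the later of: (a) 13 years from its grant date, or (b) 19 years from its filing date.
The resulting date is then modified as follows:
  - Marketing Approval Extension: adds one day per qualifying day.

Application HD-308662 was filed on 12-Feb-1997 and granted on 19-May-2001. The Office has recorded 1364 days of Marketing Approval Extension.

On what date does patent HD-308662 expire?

2019-11-07

(a) grant + 13 years → 19 May 2014.
(b) filing + 19 years → 12 February 2016.
Later of the two: 12 February 2016.
Marketing Approval Extension: +1364 days → 7 November 2019.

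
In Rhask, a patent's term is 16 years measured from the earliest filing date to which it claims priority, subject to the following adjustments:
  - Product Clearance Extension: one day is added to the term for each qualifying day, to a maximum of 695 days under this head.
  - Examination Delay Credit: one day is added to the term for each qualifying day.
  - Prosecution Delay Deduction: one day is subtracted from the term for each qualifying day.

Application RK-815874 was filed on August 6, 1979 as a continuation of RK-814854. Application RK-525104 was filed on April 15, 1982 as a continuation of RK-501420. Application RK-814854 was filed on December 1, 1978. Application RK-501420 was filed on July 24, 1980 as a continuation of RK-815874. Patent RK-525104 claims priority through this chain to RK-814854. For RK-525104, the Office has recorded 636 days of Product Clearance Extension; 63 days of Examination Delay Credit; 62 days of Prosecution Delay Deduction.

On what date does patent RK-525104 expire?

Earliest priority filing: 1 December 1978.
Base term: 1 December 1978 + 16 years → 1 December 1994.
Product Clearance Extension: 636 days (within the 695-day cap) → +636 days → 28 August 1996.
Examination Delay Credit: +63 days → 30 October 1996.
Prosecution Delay Deduction: −62 days → 29 August 1996.

August 29, 1996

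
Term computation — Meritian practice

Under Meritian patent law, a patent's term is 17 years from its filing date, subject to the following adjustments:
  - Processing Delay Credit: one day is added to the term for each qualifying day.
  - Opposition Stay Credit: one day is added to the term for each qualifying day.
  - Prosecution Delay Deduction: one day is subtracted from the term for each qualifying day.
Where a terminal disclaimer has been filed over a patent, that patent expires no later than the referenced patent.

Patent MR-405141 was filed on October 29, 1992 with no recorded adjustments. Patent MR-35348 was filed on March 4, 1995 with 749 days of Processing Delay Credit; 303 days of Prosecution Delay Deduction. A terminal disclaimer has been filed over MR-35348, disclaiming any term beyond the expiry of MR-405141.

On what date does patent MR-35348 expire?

Natural term of MR-35348:
  Base: filing + 17 years → 4 March 2012.
  Processing Delay Credit: +749 days → 23 March 2014.
  Prosecution Delay Deduction: −303 days → 24 May 2013.
Expiry of referenced patent MR-405141:
  Base: filing + 17 years → 29 October 2009.
Terminal disclaimer: MR-35348 expires on the earlier of 24 May 2013 and 29 October 2009.

October 29, 2009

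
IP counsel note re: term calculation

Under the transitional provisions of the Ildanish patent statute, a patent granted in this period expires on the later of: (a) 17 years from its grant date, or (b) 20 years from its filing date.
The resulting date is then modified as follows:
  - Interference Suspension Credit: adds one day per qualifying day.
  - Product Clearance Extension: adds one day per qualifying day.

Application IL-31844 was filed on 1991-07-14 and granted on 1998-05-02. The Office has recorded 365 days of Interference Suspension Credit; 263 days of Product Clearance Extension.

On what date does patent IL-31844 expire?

(a) grant + 17 years → 2 May 2015.
(b) filing + 20 years → 14 July 2011.
Later of the two: 2 May 2015.
Interference Suspension Credit: +365 days → 1 May 2016.
Product Clearance Extension: +263 days → 19 January 2017.

January 19, 2017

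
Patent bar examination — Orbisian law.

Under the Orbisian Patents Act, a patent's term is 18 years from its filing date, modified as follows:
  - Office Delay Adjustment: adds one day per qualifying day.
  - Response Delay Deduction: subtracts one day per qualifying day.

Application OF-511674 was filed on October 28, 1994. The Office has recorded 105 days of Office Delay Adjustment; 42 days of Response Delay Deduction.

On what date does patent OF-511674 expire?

Base term: filing date + 18 years → 28 October 2012.
Office Delay Adjustment: +105 days → 10 February 2013.
Response Delay Deduction: −42 days → 30 December 2012.

2012-12-30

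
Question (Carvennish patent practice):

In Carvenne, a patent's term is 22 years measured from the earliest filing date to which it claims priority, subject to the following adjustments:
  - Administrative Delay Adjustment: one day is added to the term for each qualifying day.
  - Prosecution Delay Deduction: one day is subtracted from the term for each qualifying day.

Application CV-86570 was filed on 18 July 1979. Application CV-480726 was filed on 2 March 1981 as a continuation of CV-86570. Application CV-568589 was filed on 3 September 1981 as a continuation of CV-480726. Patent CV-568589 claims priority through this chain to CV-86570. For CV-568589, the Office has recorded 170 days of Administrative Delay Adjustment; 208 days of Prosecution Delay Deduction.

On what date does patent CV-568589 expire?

Earliest priority filing: 18 July 1979.
Base term: 18 July 1979 + 22 years → 18 July 2001.
Administrative Delay Adjustment: +170 days → 4 January 2002.
Prosecution Delay Deduction: −208 days → 10 June 2001.

June 10, 2001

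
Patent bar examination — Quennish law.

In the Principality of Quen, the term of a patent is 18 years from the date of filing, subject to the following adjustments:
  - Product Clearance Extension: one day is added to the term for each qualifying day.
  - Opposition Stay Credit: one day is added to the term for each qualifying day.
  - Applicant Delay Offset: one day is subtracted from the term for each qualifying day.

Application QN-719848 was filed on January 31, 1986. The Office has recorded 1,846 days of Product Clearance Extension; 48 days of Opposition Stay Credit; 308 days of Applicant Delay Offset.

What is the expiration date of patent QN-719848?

June 4, 2008

Base term: filing date + 18 years → 31 January 2004.
Product Clearance Extension: +1846 days → 19 February 2009.
Opposition Stay Credit: +48 days → 8 April 2009.
Applicant Delay Offset: −308 days → 4 June 2008.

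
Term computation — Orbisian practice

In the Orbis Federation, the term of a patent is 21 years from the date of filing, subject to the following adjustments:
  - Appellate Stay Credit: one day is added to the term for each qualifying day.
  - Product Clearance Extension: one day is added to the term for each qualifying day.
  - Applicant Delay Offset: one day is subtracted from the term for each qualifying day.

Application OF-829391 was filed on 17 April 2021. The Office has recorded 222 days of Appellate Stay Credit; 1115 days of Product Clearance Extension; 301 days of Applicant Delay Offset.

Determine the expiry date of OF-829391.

2045-02-16

Base term: filing date + 21 years → 17 April 2042.
Appellate Stay Credit: +222 days → 25 November 2042.
Product Clearance Extension: +1115 days → 14 December 2045.
Applicant Delay Offset: −301 days → 16 February 2045.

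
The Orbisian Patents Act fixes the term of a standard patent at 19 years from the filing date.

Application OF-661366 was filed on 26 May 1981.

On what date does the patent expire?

2000-05-26

Filing date + 19 years → 26 May 2000.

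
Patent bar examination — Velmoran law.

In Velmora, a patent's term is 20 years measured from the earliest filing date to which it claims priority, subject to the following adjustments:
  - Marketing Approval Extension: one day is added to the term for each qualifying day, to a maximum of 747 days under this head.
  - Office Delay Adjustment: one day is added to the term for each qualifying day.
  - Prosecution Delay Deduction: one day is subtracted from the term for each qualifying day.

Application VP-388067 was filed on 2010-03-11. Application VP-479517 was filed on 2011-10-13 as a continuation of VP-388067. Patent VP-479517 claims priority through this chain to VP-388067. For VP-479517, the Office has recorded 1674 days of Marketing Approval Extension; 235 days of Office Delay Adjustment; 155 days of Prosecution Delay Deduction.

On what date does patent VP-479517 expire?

Earliest priority filing: 11 March 2010.
Base term: 11 March 2010 + 20 years → 11 March 2030.
Marketing Approval Extension: 1674 days claimed exceeds the 747-day cap, so +747 days → 27 March 2032.
Office Delay Adjustment: +235 days → 17 November 2032.
Prosecution Delay Deduction: −155 days → 15 June 2032.

June 15, 2032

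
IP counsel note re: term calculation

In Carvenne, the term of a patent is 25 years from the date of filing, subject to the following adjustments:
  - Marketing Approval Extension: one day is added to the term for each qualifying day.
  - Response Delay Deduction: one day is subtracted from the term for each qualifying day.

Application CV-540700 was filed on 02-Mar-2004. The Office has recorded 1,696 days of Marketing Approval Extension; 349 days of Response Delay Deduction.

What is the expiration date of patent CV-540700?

2032-11-08

Base term: filing date + 25 years → 2 March 2029.
Marketing Approval Extension: +1696 days → 23 October 2033.
Response Delay Deduction: −349 days → 8 November 2032.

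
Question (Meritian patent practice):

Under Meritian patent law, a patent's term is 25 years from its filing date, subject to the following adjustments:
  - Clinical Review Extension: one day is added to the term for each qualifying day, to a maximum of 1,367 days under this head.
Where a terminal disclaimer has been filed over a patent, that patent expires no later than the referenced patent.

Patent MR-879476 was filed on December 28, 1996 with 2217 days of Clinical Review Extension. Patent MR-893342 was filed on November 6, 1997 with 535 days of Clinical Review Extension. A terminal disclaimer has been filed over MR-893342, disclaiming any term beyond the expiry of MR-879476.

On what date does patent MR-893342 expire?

April 24, 2024

Natural term of MR-893342:
  Base: filing + 25 years → 6 November 2022.
  Clinical Review Extension: 535 days (within the 1367-day cap) → +535 days → 24 April 2024.
Expiry of referenced patent MR-879476:
  Base: filing + 25 years → 28 December 2021.
  Clinical Review Extension: 2217 days claimed exceeds the 1367-day cap, so +1367 days → 25 September 2025.
Terminal disclaimer: MR-893342 expires on the earlier of 24 April 2024 and 25 September 2025.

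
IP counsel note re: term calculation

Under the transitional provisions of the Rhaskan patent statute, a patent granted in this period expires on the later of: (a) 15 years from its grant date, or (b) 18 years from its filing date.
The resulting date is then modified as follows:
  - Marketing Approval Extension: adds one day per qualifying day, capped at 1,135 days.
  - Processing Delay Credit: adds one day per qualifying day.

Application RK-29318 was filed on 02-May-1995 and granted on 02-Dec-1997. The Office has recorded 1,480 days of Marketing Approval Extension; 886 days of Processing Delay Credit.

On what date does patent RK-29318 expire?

(a) grant + 15 years → 2 December 2012.
(b) filing + 18 years → 2 May 2013.
Later of the two: 2 May 2013.
Marketing Approval Extension: 1480 days claimed exceeds the 1135-day cap, so +1135 days → 10 June 2016.
Processing Delay Credit: +886 days → 13 November 2018.

2018-11-13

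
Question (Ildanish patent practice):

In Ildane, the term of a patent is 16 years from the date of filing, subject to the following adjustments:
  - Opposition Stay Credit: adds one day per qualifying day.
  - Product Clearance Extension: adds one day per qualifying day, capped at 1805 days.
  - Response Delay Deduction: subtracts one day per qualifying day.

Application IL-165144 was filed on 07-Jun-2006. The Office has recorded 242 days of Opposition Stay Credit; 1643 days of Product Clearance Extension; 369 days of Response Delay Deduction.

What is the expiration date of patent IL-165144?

2026-08-01

Base term: filing date + 16 years → 7 June 2022.
Opposition Stay Credit: +242 days → 4 February 2023.
Product Clearance Extension: 1643 days (within the 1805-day cap) → +1643 days → 5 August 2027.
Response Delay Deduction: −369 days → 1 August 2026.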